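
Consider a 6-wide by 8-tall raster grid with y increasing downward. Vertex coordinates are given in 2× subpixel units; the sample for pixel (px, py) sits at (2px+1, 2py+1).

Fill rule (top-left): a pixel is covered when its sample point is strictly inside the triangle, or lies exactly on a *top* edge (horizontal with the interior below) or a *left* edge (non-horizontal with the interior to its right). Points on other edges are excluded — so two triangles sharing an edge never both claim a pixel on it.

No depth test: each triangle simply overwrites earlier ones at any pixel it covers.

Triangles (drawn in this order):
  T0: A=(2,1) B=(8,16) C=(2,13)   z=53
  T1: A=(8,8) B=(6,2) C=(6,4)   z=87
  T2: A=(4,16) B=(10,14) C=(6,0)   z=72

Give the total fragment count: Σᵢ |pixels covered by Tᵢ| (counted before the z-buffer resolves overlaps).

T0:
  2·area = 72
  edge (2, 1)→(8, 16): d=(6,15) right/bottom  bias=-1
  edge (8, 16)→(2, 13): d=(-6,-3) top-left  bias=+0
  edge (2, 13)→(2, 1): d=(0,-12) top-left  bias=+0
    (1,2)@(3, 5): e=[9,51,12] → █
    (2,2)@(5, 5): e=[-21,57,36] → ·
    (1,3)@(3, 7): e=[21,39,12] → █
    (2,3)@(5, 7): e=[-9,45,36] → ·
    (1,4)@(3, 9): e=[33,27,12] → █
    (2,4)@(5, 9): e=[3,33,36] → █
    (3,4)@(7, 9): e=[-27,39,60] → ·
    (1,5)@(3, 11): e=[45,15,12] → █
    (3,5)@(7, 11): e=[-15,27,60] → ·
    (1,6)@(3, 13): e=[57,3,12] → █
    (3,6)@(7, 13): e=[-3,15,60] → ·
    (1,7)@(3, 15): e=[69,-9,12] → ·
  covered (9 px):
    · · · · · ·
    · · · · · ·
    · █ · · · ·
    · █ · · · ·
    · █ █ · · ·
    · █ █ · · ·
    · █ █ · · ·
    · · · █ · ·
T1:
  2·area = 4  (B↔C swapped to make it positive)
  edge (8, 8)→(6, 4): d=(-2,-4) top-left  bias=+0
  edge (6, 4)→(6, 2): d=(0,-2) top-left  bias=+0
  edge (6, 2)→(8, 8): d=(2,6) right/bottom  bias=-1
    (3,2)@(7, 5): e=[2,2,0] → ·  [on edge]
    (4,5)@(9, 11): e=[-2,6,0] → ·  [on edge]
  covered (0 px):
    · · · · · ·
    · · · · · ·
    · · · · · ·
    · · · · · ·
    · · · · · ·
    · · · · · ·
    · · · · · ·
    · · · · · ·
T2:
  2·area = 92  (B↔C swapped to make it positive)
  edge (4, 16)→(6, 0): d=(2,-16) top-left  bias=+0
  edge (6, 0)→(10, 14): d=(4,14) right/bottom  bias=-1
  edge (10, 14)→(4, 16): d=(-6,2) right/bottom  bias=-1
    (3,2)@(7, 5): e=[26,6,60] → █
    (4,2)@(9, 5): e=[58,-22,56] → ·
    (3,3)@(7, 7): e=[30,14,48] → █
    (4,3)@(9, 7): e=[62,-14,44] → ·
    (2,4)@(5, 9): e=[2,50,40] → █
    (4,4)@(9, 9): e=[66,-6,32] → ·
    (2,5)@(5, 11): e=[6,58,28] → █
    (4,5)@(9, 11): e=[70,2,20] → █
    (5,5)@(11, 11): e=[102,-26,16] → ·
    (2,6)@(5, 13): e=[10,66,16] → █
    (5,6)@(11, 13): e=[106,-18,4] → ·
    (2,7)@(5, 15): e=[14,74,4] → █
    (3,7)@(7, 15): e=[46,46,0] → ·  [on edge]
  covered (11 px):
    · · · · · ·
    · · · · · ·
    · · · █ · ·
    · · · █ · ·
    · · █ █ · ·
    · · █ █ █ ·
    · · █ █ █ ·
    · · █ · · ·

Result: 20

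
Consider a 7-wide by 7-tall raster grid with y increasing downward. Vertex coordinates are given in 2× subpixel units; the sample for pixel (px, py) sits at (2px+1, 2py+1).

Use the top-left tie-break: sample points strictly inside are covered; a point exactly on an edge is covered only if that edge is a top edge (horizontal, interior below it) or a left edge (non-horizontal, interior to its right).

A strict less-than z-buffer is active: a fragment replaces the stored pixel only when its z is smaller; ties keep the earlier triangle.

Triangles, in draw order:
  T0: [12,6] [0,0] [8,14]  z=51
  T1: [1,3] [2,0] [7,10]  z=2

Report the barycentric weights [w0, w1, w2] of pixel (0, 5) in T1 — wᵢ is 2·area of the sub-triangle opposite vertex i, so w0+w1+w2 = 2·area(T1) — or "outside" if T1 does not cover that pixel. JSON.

T0:
  2·area = 120  (B↔C swapped to make it positive)
  edge (12, 6)→(8, 14): d=(-4,8) right/bottom  bias=-1
  edge (8, 14)→(0, 0): d=(-8,-14) top-left  bias=+0
  edge (0, 0)→(12, 6): d=(12,6) right/bottom  bias=-1
    (0,0)@(1, 1): e=[108,6,6] → █
    (1,0)@(3, 1): e=[92,34,-6] → ·
    (0,1)@(1, 3): e=[100,-10,30] → ·
    (1,1)@(3, 3): e=[84,18,18] → █
    (2,1)@(5, 3): e=[68,46,6] → █
    (3,1)@(7, 3): e=[52,74,-6] → ·
    (1,2)@(3, 5): e=[76,2,42] → █
    (3,2)@(7, 5): e=[44,58,18] → █
    (4,2)@(9, 5): e=[28,86,6] → █
    (5,2)@(11, 5): e=[12,114,-6] → ·
    (1,3)@(3, 7): e=[68,-14,66] → ·
    (2,3)@(5, 7): e=[52,14,54] → █
  covered (15 px):
    █ · · · · · ·
    · █ █ · · · ·
    · █ █ █ █ · ·
    · · █ █ █ █ ·
    · · · █ █ · ·
    · · · █ █ · ·
    · · · · · · ·
T1:
  2·area = 25
  edge (1, 3)→(2, 0): d=(1,-3) top-left  bias=+0
  edge (2, 0)→(7, 10): d=(5,10) right/bottom  bias=-1
  edge (7, 10)→(1, 3): d=(-6,-7) top-left  bias=+0
    (0,1)@(1, 3): e=[0,25,0] → █  [on edge]
    (1,1)@(3, 3): e=[6,5,14] → █
    (2,1)@(5, 3): e=[12,-15,28] → ·
    (0,2)@(1, 5): e=[2,35,-12] → ·
    (1,2)@(3, 5): e=[8,15,2] → █
    (2,2)@(5, 5): e=[14,-5,16] → ·
    (1,3)@(3, 7): e=[10,25,-10] → ·
    (2,3)@(5, 7): e=[16,5,4] → █
    (3,3)@(7, 7): e=[22,-15,18] → ·
    (2,4)@(5, 9): e=[18,15,-8] → ·
  covered (4 px):
    · · · · · · ·
    █ █ · · · · ·
    · █ · · · · ·
    · · █ · · · ·
    · · · · · · ·
    · · · · · · ·
    · · · · · · ·

Answer: "outside"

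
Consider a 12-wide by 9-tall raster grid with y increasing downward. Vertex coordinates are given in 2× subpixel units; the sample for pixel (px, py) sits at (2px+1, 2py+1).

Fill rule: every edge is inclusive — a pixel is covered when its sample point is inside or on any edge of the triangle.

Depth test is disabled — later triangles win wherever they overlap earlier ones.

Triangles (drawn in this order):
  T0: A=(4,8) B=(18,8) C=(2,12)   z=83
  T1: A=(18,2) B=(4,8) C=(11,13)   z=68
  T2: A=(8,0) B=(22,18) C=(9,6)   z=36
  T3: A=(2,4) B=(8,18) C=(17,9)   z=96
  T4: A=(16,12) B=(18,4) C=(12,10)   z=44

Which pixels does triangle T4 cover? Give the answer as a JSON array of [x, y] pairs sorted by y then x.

T0:
  2·area = 56
  edge (4, 8)→(18, 8): d=(14,0) inclusive
  edge (18, 8)→(2, 12): d=(-16,4) inclusive
  edge (2, 12)→(4, 8): d=(2,-4) inclusive
    (2,4)@(5, 9): e=[14,36,6] → X
    (3,4)@(7, 9): e=[14,28,14] → X
    (4,4)@(9, 9): e=[14,20,22] → X
    (5,4)@(11, 9): e=[14,12,30] → X
    (6,4)@(13, 9): e=[14,4,38] → X
    (7,4)@(15, 9): e=[14,-4,46] → .
    (1,5)@(3, 11): e=[42,12,2] → X
    (3,5)@(7, 11): e=[42,-4,18] → .
    (4,5)@(9, 11): e=[42,-12,26] → .
    (5,5)@(11, 11): e=[42,-20,34] → .
    (6,5)@(13, 11): e=[42,-28,42] → .
    (1,6)@(3, 13): e=[70,-20,6] → .
  covered (7 px):
    . . . . . . . . . . . .
    . . . . . . . . . . . .
    . . . . . . . . . . . .
    . . . . . . . . . . . .
    . . X X X X X . . . . .
    . X X . . . . . . . . .
    . . . . . . . . . . . .
    . . . . . . . . . . . .
    . . . . . . . . . . . .
T1:
  2·area = 112  (B↔C swapped to make it positive)
  edge (18, 2)→(11, 13): d=(-7,11) inclusive
  edge (11, 13)→(4, 8): d=(-7,-5) inclusive
  edge (4, 8)→(18, 2): d=(14,-6) inclusive
    (8,1)@(17, 3): e=[4,100,8] → X
    (9,1)@(19, 3): e=[-18,110,20] → .
    (5,2)@(11, 5): e=[56,56,0] → X  [on edge]
    (6,2)@(13, 5): e=[34,66,12] → X
    (7,2)@(15, 5): e=[12,76,24] → X
    (8,2)@(17, 5): e=[-10,86,36] → .
    (3,3)@(7, 7): e=[86,22,4] → X
    (4,3)@(9, 7): e=[64,32,16] → X
    (7,3)@(15, 7): e=[-2,62,52] → .
    (3,4)@(7, 9): e=[72,8,32] → X
    (7,4)@(15, 9): e=[-16,48,80] → .
    (3,5)@(7, 11): e=[58,-6,60] → .
    (5,6)@(11, 13): e=[0,0,112] → X  [on edge]
  covered (15 px):
    . . . . . . . . . . . .
    . . . . . . . . X . . .
    . . . . . X X X . . . .
    . . . X X X X . . . . .
    . . . X X X X . . . . .
    . . . . X X . . . . . .
    . . . . . X . . . . . .
    . . . . . . . . . . . .
    . . . . . . . . . . . .
T2:
  2·area = 66
  edge (8, 0)→(22, 18): d=(14,18) inclusive
  edge (22, 18)→(9, 6): d=(-13,-12) inclusive
  edge (9, 6)→(8, 0): d=(-1,-6) inclusive
    (4,1)@(9, 3): e=[24,39,3] → X
    (5,1)@(11, 3): e=[-12,63,15] → .
    (4,2)@(9, 5): e=[52,13,1] → X
    (5,2)@(11, 5): e=[16,37,13] → X
    (6,2)@(13, 5): e=[-20,61,25] → .
    (4,3)@(9, 7): e=[80,-13,-1] → .
    (5,3)@(11, 7): e=[44,11,11] → X
    (6,3)@(13, 7): e=[8,35,23] → X
    (7,3)@(15, 7): e=[-28,59,35] → .
    (5,4)@(11, 9): e=[72,-15,9] → .
    (6,4)@(13, 9): e=[36,9,21] → X
    (7,4)@(15, 9): e=[0,33,33] → X  [on edge]
  covered (11 px):
    . . . . . . . . . . . .
    . . . . X . . . . . . .
    . . . . X X . . . . . .
    . . . . . X X . . . . .
    . . . . . . X X . . . .
    . . . . . . . X . . . .
    . . . . . . . . X . . .
    . . . . . . . . . X . .
    . . . . . . . . . . X .
T3:
  2·area = 180  (B↔C swapped to make it positive)
  edge (2, 4)→(17, 9): d=(15,5) inclusive
  edge (17, 9)→(8, 18): d=(-9,9) inclusive
  edge (8, 18)→(2, 4): d=(-6,-14) inclusive
    (11,1)@(23, 3): e=[-120,0,300] → .  [on edge]
    (1,2)@(3, 5): e=[10,162,8] → X
    (2,2)@(5, 5): e=[0,144,36] → X  [on edge]
    (3,2)@(7, 5): e=[-10,126,64] → .
    (10,2)@(21, 5): e=[-80,0,260] → .  [on edge]
    (1,3)@(3, 7): e=[40,144,-4] → .
    (2,3)@(5, 7): e=[30,126,24] → X
    (3,3)@(7, 7): e=[20,108,52] → X
    (4,3)@(9, 7): e=[10,90,80] → X
    (5,3)@(11, 7): e=[0,72,108] → X  [on edge]
    (6,3)@(13, 7): e=[-10,54,136] → .
    (9,3)@(19, 7): e=[-40,0,220] → .  [on edge]
    (8,4)@(17, 9): e=[0,0,180] → X  [on edge]
    (2,5)@(5, 11): e=[90,90,0] → X  [on edge]
    (7,5)@(15, 11): e=[40,0,140] → X  [on edge]
    (11,5)@(23, 11): e=[0,-72,252] → .  [on edge]
    (6,6)@(13, 13): e=[80,0,100] → X  [on edge]
    (5,7)@(11, 15): e=[120,0,60] → X  [on edge]
    (4,8)@(9, 17): e=[160,0,20] → X  [on edge]
  covered (27 px):
    . . . . . . . . . . . .
    . . . . . . . . . . . .
    . X X . . . . . . . . .
    . . X X X X . . . . . .
    . . X X X X X X X . . .
    . . X X X X X X . . . .
    . . . X X X X . . . . .
    . . . X X X . . . . . .
    . . . . X . . . . . . .
T4:
  2·area = 36  (B↔C swapped to make it positive)
  edge (16, 12)→(12, 10): d=(-4,-2) inclusive
  edge (12, 10)→(18, 4): d=(6,-6) inclusive
  edge (18, 4)→(16, 12): d=(-2,8) inclusive
    (10,0)@(21, 1): e=[54,0,-18] → .  [on edge]
    (9,1)@(19, 3): e=[42,0,-6] → .  [on edge]
    (8,2)@(17, 5): e=[30,0,6] → X  [on edge]
    (9,2)@(19, 5): e=[34,12,-10] → .
    (7,3)@(15, 7): e=[18,0,18] → X  [on edge]
    (9,3)@(19, 7): e=[26,24,-14] → .
    (6,4)@(13, 9): e=[6,0,30] → X  [on edge]
    (8,4)@(17, 9): e=[14,24,-2] → .
    (5,5)@(11, 11): e=[-6,0,42] → .  [on edge]
    (6,5)@(13, 11): e=[-2,12,26] → .
    (7,5)@(15, 11): e=[2,24,10] → X
    (8,5)@(17, 11): e=[6,36,-6] → .
    (4,6)@(9, 13): e=[-18,0,54] → .  [on edge]
    (3,7)@(7, 15): e=[-30,0,66] → .  [on edge]
    (2,8)@(5, 17): e=[-42,0,78] → .  [on edge]
  covered (6 px):
    . . . . . . . . . . . .
    . . . . . . . . . . . .
    . . . . . . . . X . . .
    . . . . . . . X X . . .
    . . . . . . X X . . . .
    . . . . . . . X . . . .
    . . . . . . . . . . . .
    . . . . . . . . . . . .
    . . . . . . . . . . . .

Answer: [[8,2],[7,3],[8,3],[6,4],[7,4],[7,5]]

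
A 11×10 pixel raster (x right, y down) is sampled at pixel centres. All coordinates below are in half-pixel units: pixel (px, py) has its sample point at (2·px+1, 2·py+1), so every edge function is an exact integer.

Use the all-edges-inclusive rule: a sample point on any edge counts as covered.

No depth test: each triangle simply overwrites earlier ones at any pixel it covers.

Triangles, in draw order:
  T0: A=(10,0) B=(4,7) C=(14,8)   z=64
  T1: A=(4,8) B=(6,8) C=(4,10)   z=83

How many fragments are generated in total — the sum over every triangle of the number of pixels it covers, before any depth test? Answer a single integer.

T0:
  2·area = 76  (B↔C swapped to make it positive)
  edge (10, 0)→(14, 8): d=(4,8) inclusive
  edge (14, 8)→(4, 7): d=(-10,-1) inclusive
  edge (4, 7)→(10, 0): d=(6,-7) inclusive
    (4,1)@(9, 3): e=[20,45,11] → X
    (5,1)@(11, 3): e=[4,47,25] → X
    (6,1)@(13, 3): e=[-12,49,39] → .
    (3,2)@(7, 5): e=[44,23,9] → X
    (6,2)@(13, 5): e=[-4,29,51] → .
    (2,3)@(5, 7): e=[68,1,7] → X
    (6,3)@(13, 7): e=[4,9,63] → X
    (7,3)@(15, 7): e=[-12,11,77] → .
    (2,4)@(5, 9): e=[76,-19,19] → .
    (3,4)@(7, 9): e=[60,-17,33] → .
    (4,4)@(9, 9): e=[44,-15,47] → .
    (5,4)@(11, 9): e=[28,-13,61] → .
  covered (10 px):
    . . . . . . . . . . .
    . . . . X X . . . . .
    . . . X X X . . . . .
    . . X X X X X . . . .
    . . . . . . . . . . .
    . . . . . . . . . . .
    . . . . . . . . . . .
    . . . . . . . . . . .
    . . . . . . . . . . .
    . . . . . . . . . . .
T1:
  2·area = 4
  edge (4, 8)→(6, 8): d=(2,0) inclusive
  edge (6, 8)→(4, 10): d=(-2,2) inclusive
  edge (4, 10)→(4, 8): d=(0,-2) inclusive
    (6,0)@(13, 1): e=[-14,0,18] → .  [on edge]
    (5,1)@(11, 3): e=[-10,0,14] → .  [on edge]
    (4,2)@(9, 5): e=[-6,0,10] → .  [on edge]
    (3,3)@(7, 7): e=[-2,0,6] → .  [on edge]
    (2,4)@(5, 9): e=[2,0,2] → X  [on edge]
    (3,4)@(7, 9): e=[2,-4,6] → .
    (1,5)@(3, 11): e=[6,0,-2] → .  [on edge]
    (2,5)@(5, 11): e=[6,-4,2] → .
    (0,6)@(1, 13): e=[10,0,-6] → .  [on edge]
  covered (1 px):
    . . . . . . . . . . .
    . . . . . . . . . . .
    . . . . . . . . . . .
    . . . . . . . . . . .
    . . X . . . . . . . .
    . . . . . . . . . . .
    . . . . . . . . . . .
    . . . . . . . . . . .
    . . . . . . . . . . .
    . . . . . . . . . . .

Result: 11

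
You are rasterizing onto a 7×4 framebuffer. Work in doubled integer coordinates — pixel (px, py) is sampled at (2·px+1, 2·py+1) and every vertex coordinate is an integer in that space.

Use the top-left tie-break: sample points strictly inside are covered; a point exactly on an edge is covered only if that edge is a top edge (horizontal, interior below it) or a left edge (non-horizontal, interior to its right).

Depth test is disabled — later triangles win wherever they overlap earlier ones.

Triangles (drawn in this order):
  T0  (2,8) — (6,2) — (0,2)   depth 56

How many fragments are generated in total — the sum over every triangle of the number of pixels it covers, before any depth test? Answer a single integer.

T0:
  2·area = 36  (B↔C swapped to make it positive)
  edge (2, 8)→(0, 2): d=(-2,-6) top-left  bias=+0
  edge (0, 2)→(6, 2): d=(6,0) top-left  bias=+0
  edge (6, 2)→(2, 8): d=(-4,6) right/bottom  bias=-1
    (0,1)@(1, 3): e=[4,6,26] → X
    (1,1)@(3, 3): e=[16,6,14] → X
    (2,1)@(5, 3): e=[28,6,2] → X
    (3,1)@(7, 3): e=[40,6,-10] → .
    (0,2)@(1, 5): e=[0,18,18] → X  [on edge]
    (2,2)@(5, 5): e=[24,18,-6] → .
    (0,3)@(1, 7): e=[-4,30,10] → .
    (1,3)@(3, 7): e=[8,30,-2] → .
  covered (5 px):
    . . . . . . .
    X X X . . . .
    X X . . . . .
    . . . . . . .

Answer: 5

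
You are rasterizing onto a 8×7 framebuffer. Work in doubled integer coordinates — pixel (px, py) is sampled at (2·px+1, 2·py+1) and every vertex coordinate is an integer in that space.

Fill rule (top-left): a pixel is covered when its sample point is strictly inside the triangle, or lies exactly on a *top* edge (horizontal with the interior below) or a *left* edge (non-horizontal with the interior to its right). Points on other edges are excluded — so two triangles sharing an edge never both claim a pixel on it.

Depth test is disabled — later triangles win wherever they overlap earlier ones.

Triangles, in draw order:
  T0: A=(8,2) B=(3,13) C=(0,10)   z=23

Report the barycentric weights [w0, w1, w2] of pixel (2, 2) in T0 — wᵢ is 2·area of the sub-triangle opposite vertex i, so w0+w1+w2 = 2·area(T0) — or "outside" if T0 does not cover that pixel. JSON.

T0:
  2·area = 48
  edge (8, 2)→(3, 13): d=(-5,11) right/bottom  bias=-1
  edge (3, 13)→(0, 10): d=(-3,-3) top-left  bias=+0
  edge (0, 10)→(8, 2): d=(8,-8) top-left  bias=+0
    (4,0)@(9, 1): e=[-6,54,0] → ·  [on edge]
    (3,1)@(7, 3): e=[6,42,0] → #  [on edge]
    (4,1)@(9, 3): e=[-16,48,16] → ·
    (2,2)@(5, 5): e=[18,30,0] → #  [on edge]
    (3,2)@(7, 5): e=[-4,36,16] → ·
    (1,3)@(3, 7): e=[30,18,0] → #  [on edge]
    (3,3)@(7, 7): e=[-14,30,32] → ·
    (0,4)@(1, 9): e=[42,6,0] → #  [on edge]
    (2,4)@(5, 9): e=[-2,18,32] → ·
    (0,5)@(1, 11): e=[32,0,16] → #  [on edge]
    (2,5)@(5, 11): e=[-12,12,48] → ·
    (0,6)@(1, 13): e=[22,-6,32] → ·
    (1,6)@(3, 13): e=[0,0,48] → ·  [on edge]
  covered (8 px):
    · · · · · · · ·
    · · · # · · · ·
    · · # · · · · ·
    · # # · · · · ·
    # # · · · · · ·
    # # · · · · · ·
    · · · · · · · ·

Answer: [30,0,18]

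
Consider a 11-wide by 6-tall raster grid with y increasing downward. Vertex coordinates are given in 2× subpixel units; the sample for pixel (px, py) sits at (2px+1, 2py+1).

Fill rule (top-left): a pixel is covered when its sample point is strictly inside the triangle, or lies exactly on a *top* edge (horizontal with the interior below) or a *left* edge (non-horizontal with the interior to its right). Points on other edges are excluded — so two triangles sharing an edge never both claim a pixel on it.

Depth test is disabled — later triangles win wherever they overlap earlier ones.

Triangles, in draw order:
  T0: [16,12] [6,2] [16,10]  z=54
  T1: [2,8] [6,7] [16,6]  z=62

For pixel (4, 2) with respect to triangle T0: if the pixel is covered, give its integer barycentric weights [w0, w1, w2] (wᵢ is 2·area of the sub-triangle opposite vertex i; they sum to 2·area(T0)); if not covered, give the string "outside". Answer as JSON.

T0:
  2·area = 20
  edge (16, 12)→(6, 2): d=(-10,-10) top-left  bias=+0
  edge (6, 2)→(16, 10): d=(10,8) right/bottom  bias=-1
  edge (16, 10)→(16, 12): d=(0,2) right/bottom  bias=-1
    (2,0)@(5, 1): e=[0,-2,22] → .  [on edge]
    (3,1)@(7, 3): e=[0,2,18] → X  [on edge]
    (4,1)@(9, 3): e=[20,-14,14] → .
    (3,2)@(7, 5): e=[-20,22,18] → .
    (4,2)@(9, 5): e=[0,6,14] → X  [on edge]
    (5,2)@(11, 5): e=[20,-10,10] → .
    (4,3)@(9, 7): e=[-20,26,14] → .
    (5,3)@(11, 7): e=[0,10,10] → X  [on edge]
    (6,3)@(13, 7): e=[20,-6,6] → .
    (5,4)@(11, 9): e=[-20,30,10] → .
    (6,4)@(13, 9): e=[0,14,6] → X  [on edge]
    (7,4)@(15, 9): e=[20,-2,2] → .
    (7,5)@(15, 11): e=[0,18,2] → X  [on edge]
  covered (5 px):
    . . . . . . . . . . .
    . . . X . . . . . . .
    . . . . X . . . . . .
    . . . . . X . . . . .
    . . . . . . X . . . .
    . . . . . . . X . . .
T1:
  2·area = 6
  edge (2, 8)→(6, 7): d=(4,-1) top-left  bias=+0
  edge (6, 7)→(16, 6): d=(10,-1) top-left  bias=+0
  edge (16, 6)→(2, 8): d=(-14,2) right/bottom  bias=-1
    (3,3)@(7, 7): e=[1,1,4] → X
    (4,3)@(9, 7): e=[3,3,0] → .  [on edge]
    (3,4)@(7, 9): e=[9,21,-24] → .
  covered (1 px):
    . . . . . . . . . . .
    . . . . . . . . . . .
    . . . . . . . . . . .
    . . . X . . . . . . .
    . . . . . . . . . . .
    . . . . . . . . . . .

Final: [6,14,0]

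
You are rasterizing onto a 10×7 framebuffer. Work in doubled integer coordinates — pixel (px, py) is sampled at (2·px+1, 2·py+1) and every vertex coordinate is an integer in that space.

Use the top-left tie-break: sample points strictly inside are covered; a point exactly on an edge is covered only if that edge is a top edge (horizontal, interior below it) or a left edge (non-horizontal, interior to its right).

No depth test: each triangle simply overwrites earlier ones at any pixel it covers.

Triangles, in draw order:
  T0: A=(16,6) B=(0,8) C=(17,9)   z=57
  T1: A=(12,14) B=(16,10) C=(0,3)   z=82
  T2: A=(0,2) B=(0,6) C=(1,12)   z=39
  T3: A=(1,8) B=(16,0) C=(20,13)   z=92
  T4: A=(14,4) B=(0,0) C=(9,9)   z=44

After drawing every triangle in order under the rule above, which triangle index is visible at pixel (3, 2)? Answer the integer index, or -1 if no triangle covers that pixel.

T0:
  2·area = 50  (B↔C swapped to make it positive)
  edge (16, 6)→(17, 9): d=(1,3) right/bottom  bias=-1
  edge (17, 9)→(0, 8): d=(-17,-1) top-left  bias=+0
  edge (0, 8)→(16, 6): d=(16,-2) top-left  bias=+0
    (7,1)@(15, 3): e=[0,100,-50] → ·  [on edge]
    (4,3)@(9, 7): e=[22,26,2] → █
    (5,3)@(11, 7): e=[16,28,6] → █
    (6,3)@(13, 7): e=[10,30,10] → █
    (7,3)@(15, 7): e=[4,32,14] → █
    (8,3)@(17, 7): e=[-2,34,18] → ·
    (4,4)@(9, 9): e=[24,-8,34] → ·
    (5,4)@(11, 9): e=[18,-6,38] → ·
    (6,4)@(13, 9): e=[12,-4,42] → ·
    (7,4)@(15, 9): e=[6,-2,46] → ·
    (8,4)@(17, 9): e=[0,0,50] → ·  [on edge]
  covered (4 px):
    · · · · · · · · · ·
    · · · · · · · · · ·
    · · · · · · · · · ·
    · · · · █ █ █ █ · ·
    · · · · · · · · · ·
    · · · · · · · · · ·
    · · · · · · · · · ·
T1:
  2·area = 92  (B↔C swapped to make it positive)
  edge (12, 14)→(0, 3): d=(-12,-11) top-left  bias=+0
  edge (0, 3)→(16, 10): d=(16,7) right/bottom  bias=-1
  edge (16, 10)→(12, 14): d=(-4,4) right/bottom  bias=-1
    (1,2)@(3, 5): e=[9,11,72] → █
    (2,2)@(5, 5): e=[31,-3,64] → ·
    (1,3)@(3, 7): e=[-15,43,64] → ·
    (2,3)@(5, 7): e=[7,29,56] → █
    (3,3)@(7, 7): e=[29,15,48] → █
    (4,3)@(9, 7): e=[51,1,40] → █
    (5,3)@(11, 7): e=[73,-13,32] → ·
    (9,3)@(19, 7): e=[161,-69,0] → ·  [on edge]
    (2,4)@(5, 9): e=[-17,61,48] → ·
    (3,4)@(7, 9): e=[5,47,40] → █
    (5,4)@(11, 9): e=[49,19,24] → █
    (6,4)@(13, 9): e=[71,5,16] → █
    (8,4)@(17, 9): e=[115,-23,0] → ·  [on edge]
    (7,5)@(15, 11): e=[69,23,0] → ·  [on edge]
    (6,6)@(13, 13): e=[23,69,0] → ·  [on edge]
  covered (12 px):
    · · · · · · · · · ·
    · · · · · · · · · ·
    · █ · · · · · · · ·
    · · █ █ █ · · · · ·
    · · · █ █ █ █ · · ·
    · · · · █ █ █ · · ·
    · · · · · █ · · · ·
T2:
  2·area = 4  (B↔C swapped to make it positive)
  edge (0, 2)→(1, 12): d=(1,10) right/bottom  bias=-1
  edge (1, 12)→(0, 6): d=(-1,-6) top-left  bias=+0
  edge (0, 6)→(0, 2): d=(0,-4) top-left  bias=+0
  covered (0 px):
    · · · · · · · · · ·
    · · · · · · · · · ·
    · · · · · · · · · ·
    · · · · · · · · · ·
    · · · · · · · · · ·
    · · · · · · · · · ·
    · · · · · · · · · ·
T3:
  2·area = 227
  edge (1, 8)→(16, 0): d=(15,-8) top-left  bias=+0
  edge (16, 0)→(20, 13): d=(4,13) right/bottom  bias=-1
  edge (20, 13)→(1, 8): d=(-19,-5) top-left  bias=+0
    (7,0)@(15, 1): e=[7,17,203] → █
    (8,0)@(17, 1): e=[23,-9,213] → ·
    (5,1)@(11, 3): e=[5,77,145] → █
    (6,1)@(13, 3): e=[21,51,155] → █
    (8,1)@(17, 3): e=[53,-1,175] → ·
    (3,2)@(7, 5): e=[3,137,87] → █
    (4,2)@(9, 5): e=[19,111,97] → █
    (8,2)@(17, 5): e=[83,7,137] → █
    (9,2)@(19, 5): e=[99,-19,147] → ·
    (1,3)@(3, 7): e=[1,197,29] → █
    (2,3)@(5, 7): e=[17,171,39] → █
    (9,3)@(19, 7): e=[129,-11,109] → ·
  covered (29 px):
    · · · · · · · █ · ·
    · · · · · █ █ █ · ·
    · · · █ █ █ █ █ █ ·
    · █ █ █ █ █ █ █ █ ·
    · · █ █ █ █ █ █ █ ·
    · · · · · · █ █ █ █
    · · · · · · · · · ·
T4:
  2·area = 90  (B↔C swapped to make it positive)
  edge (14, 4)→(9, 9): d=(-5,5) right/bottom  bias=-1
  edge (9, 9)→(0, 0): d=(-9,-9) top-left  bias=+0
  edge (0, 0)→(14, 4): d=(14,4) right/bottom  bias=-1
    (0,0)@(1, 1): e=[80,0,10] → █  [on edge]
    (1,0)@(3, 1): e=[70,18,2] → █
    (2,0)@(5, 1): e=[60,36,-6] → ·
    (8,0)@(17, 1): e=[0,144,-54] → ·  [on edge]
    (0,1)@(1, 3): e=[70,-18,38] → ·
    (1,1)@(3, 3): e=[60,0,30] → █  [on edge]
    (2,1)@(5, 3): e=[50,18,22] → █
    (3,1)@(7, 3): e=[40,36,14] → █
    (4,1)@(9, 3): e=[30,54,6] → █
    (5,1)@(11, 3): e=[20,72,-2] → ·
    (7,1)@(15, 3): e=[0,108,-18] → ·  [on edge]
    (1,2)@(3, 5): e=[50,-18,58] → ·
    (2,2)@(5, 5): e=[40,0,50] → █  [on edge]
    (6,2)@(13, 5): e=[0,72,18] → ·  [on edge]
    (3,3)@(7, 7): e=[20,0,70] → █  [on edge]
    (5,3)@(11, 7): e=[0,36,54] → ·  [on edge]
    (4,4)@(9, 9): e=[0,0,90] → ·  [on edge]
    (3,5)@(7, 11): e=[0,-36,126] → ·  [on edge]
    (5,5)@(11, 11): e=[-20,0,110] → ·  [on edge]
    (2,6)@(5, 13): e=[0,-72,162] → ·  [on edge]
    (6,6)@(13, 13): e=[-40,0,130] → ·  [on edge]
  covered (12 px):
    █ █ · · · · · · · ·
    · █ █ █ █ · · · · ·
    · · █ █ █ █ · · · ·
    · · · █ █ · · · · ·
    · · · · · · · · · ·
    · · · · · · · · · ·
    · · · · · · · · · ·

Z-buffer (winner per pixel, '.' = empty):
  4 4 . . . . . 3 . .
  . 4 4 4 4 3 3 3 . .
  . 1 4 4 4 4 3 3 3 .
  . 3 3 4 4 3 3 3 3 .
  . . 3 3 3 3 3 3 3 .
  . . . . 1 1 3 3 3 3
  . . . . . 1 . . . .

Result: 4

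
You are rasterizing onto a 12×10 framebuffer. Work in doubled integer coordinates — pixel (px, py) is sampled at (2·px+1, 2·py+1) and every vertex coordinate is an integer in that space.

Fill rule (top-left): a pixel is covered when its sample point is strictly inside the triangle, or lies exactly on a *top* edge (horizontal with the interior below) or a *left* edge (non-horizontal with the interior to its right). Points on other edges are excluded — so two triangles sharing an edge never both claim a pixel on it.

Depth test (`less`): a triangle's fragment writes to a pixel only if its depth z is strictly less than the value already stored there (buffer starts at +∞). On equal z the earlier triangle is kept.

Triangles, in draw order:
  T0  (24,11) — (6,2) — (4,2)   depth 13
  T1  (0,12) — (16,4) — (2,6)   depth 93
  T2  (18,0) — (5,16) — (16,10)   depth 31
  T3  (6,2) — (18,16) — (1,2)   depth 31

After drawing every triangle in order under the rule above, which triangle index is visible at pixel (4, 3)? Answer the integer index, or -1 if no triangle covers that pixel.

T0:
  2·area = 18  (B↔C swapped to make it positive)
  edge (24, 11)→(4, 2): d=(-20,-9) top-left  bias=+0
  edge (4, 2)→(6, 2): d=(2,0) top-left  bias=+0
  edge (6, 2)→(24, 11): d=(18,9) right/bottom  bias=-1
    (3,1)@(7, 3): e=[7,2,9] → #
    (4,1)@(9, 3): e=[25,2,-9] → ·
    (3,2)@(7, 5): e=[-33,6,45] → ·
    (5,2)@(11, 5): e=[3,6,9] → #
    (6,2)@(13, 5): e=[21,6,-9] → ·
    (5,3)@(11, 7): e=[-37,10,45] → ·
  covered (2 px):
    · · · · · · · · · · · ·
    · · · # · · · · · · · ·
    · · · · · # · · · · · ·
    · · · · · · · · · · · ·
    · · · · · · · · · · · ·
    · · · · · · · · · · · ·
    · · · · · · · · · · · ·
    · · · · · · · · · · · ·
    · · · · · · · · · · · ·
    · · · · · · · · · · · ·
T1:
  2·area = 80  (B↔C swapped to make it positive)
  edge (0, 12)→(2, 6): d=(2,-6) top-left  bias=+0
  edge (2, 6)→(16, 4): d=(14,-2) top-left  bias=+0
  edge (16, 4)→(0, 12): d=(-16,8) right/bottom  bias=-1
    (1,1)@(3, 3): e=[0,-40,120] → ·  [on edge]
    (11,1)@(23, 3): e=[120,0,-40] → ·  [on edge]
    (4,2)@(9, 5): e=[40,0,40] → #  [on edge]
    (5,2)@(11, 5): e=[52,4,24] → #
    (6,2)@(13, 5): e=[64,8,8] → #
    (7,2)@(15, 5): e=[76,12,-8] → ·
    (1,3)@(3, 7): e=[8,16,56] → #
    (2,3)@(5, 7): e=[20,20,40] → #
    (3,3)@(7, 7): e=[32,24,24] → #
    (5,3)@(11, 7): e=[56,32,-8] → ·
    (6,3)@(13, 7): e=[68,36,-24] → ·
    (0,4)@(1, 9): e=[0,40,40] → #  [on edge]
  covered (11 px):
    · · · · · · · · · · · ·
    · · · · · · · · · · · ·
    · · · · # # # · · · · ·
    · # # # # · · · · · · ·
    # # # · · · · · · · · ·
    # · · · · · · · · · · ·
    · · · · · · · · · · · ·
    · · · · · · · · · · · ·
    · · · · · · · · · · · ·
    · · · · · · · · · · · ·
T2:
  2·area = 98  (B↔C swapped to make it positive)
  edge (18, 0)→(16, 10): d=(-2,10) right/bottom  bias=-1
  edge (16, 10)→(5, 16): d=(-11,6) right/bottom  bias=-1
  edge (5, 16)→(18, 0): d=(13,-16) top-left  bias=+0
    (8,1)@(17, 3): e=[4,71,23] → #
    (9,1)@(19, 3): e=[-16,59,55] → ·
    (7,2)@(15, 5): e=[20,61,17] → #
    (8,2)@(17, 5): e=[0,49,49] → ·  [on edge]
    (6,3)@(13, 7): e=[36,51,11] → #
    (8,3)@(17, 7): e=[-4,27,75] → ·
    (5,4)@(11, 9): e=[52,41,5] → #
    (8,4)@(17, 9): e=[-8,5,101] → ·
    (5,5)@(11, 11): e=[48,19,31] → #
    (7,5)@(15, 11): e=[8,-5,95] → ·
    (4,6)@(9, 13): e=[64,9,25] → #
    (5,6)@(11, 13): e=[44,-3,57] → ·
    (7,7)@(15, 15): e=[0,-49,147] → ·  [on edge]
  covered (10 px):
    · · · · · · · · · · · ·
    · · · · · · · · # · · ·
    · · · · · · · # · · · ·
    · · · · · · # # · · · ·
    · · · · · # # # · · · ·
    · · · · · # # · · · · ·
    · · · · # · · · · · · ·
    · · · · · · · · · · · ·
    · · · · · · · · · · · ·
    · · · · · · · · · · · ·
T3:
  2·area = 70
  edge (6, 2)→(18, 16): d=(12,14) right/bottom  bias=-1
  edge (18, 16)→(1, 2): d=(-17,-14) top-left  bias=+0
  edge (1, 2)→(6, 2): d=(5,0) top-left  bias=+0
    (1,1)@(3, 3): e=[54,11,5] → #
    (2,1)@(5, 3): e=[26,39,5] → #
    (3,1)@(7, 3): e=[-2,67,5] → ·
    (1,2)@(3, 5): e=[78,-23,15] → ·
    (2,2)@(5, 5): e=[50,5,15] → #
    (3,2)@(7, 5): e=[22,33,15] → #
    (4,2)@(9, 5): e=[-6,61,15] → ·
    (2,3)@(5, 7): e=[74,-29,25] → ·
    (3,3)@(7, 7): e=[46,-1,25] → ·
    (4,3)@(9, 7): e=[18,27,25] → #
    (5,3)@(11, 7): e=[-10,55,25] → ·
    (4,4)@(9, 9): e=[42,-7,35] → ·
  covered (9 px):
    · · · · · · · · · · · ·
    · # # · · · · · · · · ·
    · · # # · · · · · · · ·
    · · · · # · · · · · · ·
    · · · · · # · · · · · ·
    · · · · · · # · · · · ·
    · · · · · · · # · · · ·
    · · · · · · · · # · · ·
    · · · · · · · · · · · ·
    · · · · · · · · · · · ·

Z-buffer (winner per pixel, '.' = empty):
  . . . . . . . . . . . .
  . 3 3 0 . . . . 2 . . .
  . . 3 3 1 0 1 2 . . . .
  . 1 1 1 3 . 2 2 . . . .
  1 1 1 . . 2 2 2 . . . .
  1 . . . . 2 2 . . . . .
  . . . . 2 . . 3 . . . .
  . . . . . . . . 3 . . .
  . . . . . . . . . . . .
  . . . . . . . . . . . .

Result: 3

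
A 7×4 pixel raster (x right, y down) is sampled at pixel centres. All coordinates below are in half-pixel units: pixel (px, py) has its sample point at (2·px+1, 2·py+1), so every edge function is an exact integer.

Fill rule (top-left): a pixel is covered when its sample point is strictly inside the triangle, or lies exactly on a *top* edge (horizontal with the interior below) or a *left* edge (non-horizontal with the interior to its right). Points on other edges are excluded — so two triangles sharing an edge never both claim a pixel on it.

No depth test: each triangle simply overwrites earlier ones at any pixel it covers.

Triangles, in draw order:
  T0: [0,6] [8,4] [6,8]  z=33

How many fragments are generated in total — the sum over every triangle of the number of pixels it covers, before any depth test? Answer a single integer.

T0:
  2·area = 28
  edge (0, 6)→(8, 4): d=(8,-2) top-left  bias=+0
  edge (8, 4)→(6, 8): d=(-2,4) right/bottom  bias=-1
  edge (6, 8)→(0, 6): d=(-6,-2) top-left  bias=+0
    (2,2)@(5, 5): e=[2,10,16] → #
    (3,2)@(7, 5): e=[6,2,20] → #
    (4,2)@(9, 5): e=[10,-6,24] → ·
    (1,3)@(3, 7): e=[14,14,0] → #  [on edge]
    (3,3)@(7, 7): e=[22,-2,8] → ·
  covered (4 px):
    · · · · · · ·
    · · · · · · ·
    · · # # · · ·
    · # # · · · ·

Result: 4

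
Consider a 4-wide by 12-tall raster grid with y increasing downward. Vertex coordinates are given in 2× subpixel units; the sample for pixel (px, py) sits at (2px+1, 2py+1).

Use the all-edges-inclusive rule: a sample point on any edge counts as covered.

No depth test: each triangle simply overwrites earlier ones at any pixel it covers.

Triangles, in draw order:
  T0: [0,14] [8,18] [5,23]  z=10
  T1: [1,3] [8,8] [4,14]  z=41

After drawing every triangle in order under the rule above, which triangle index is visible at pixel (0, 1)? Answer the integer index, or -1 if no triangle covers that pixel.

T0:
  2·area = 52
  edge (0, 14)→(8, 18): d=(8,4) inclusive
  edge (8, 18)→(5, 23): d=(-3,5) inclusive
  edge (5, 23)→(0, 14): d=(-5,-9) inclusive
    (0,7)@(1, 15): e=[4,44,4] → #
    (1,7)@(3, 15): e=[-4,34,22] → ·
    (0,8)@(1, 17): e=[20,38,-6] → ·
    (1,8)@(3, 17): e=[12,28,12] → #
    (2,8)@(5, 17): e=[4,18,30] → #
    (3,8)@(7, 17): e=[-4,8,48] → ·
    (1,9)@(3, 19): e=[28,22,2] → #
    (3,9)@(7, 19): e=[12,2,38] → #
    (1,10)@(3, 21): e=[44,16,-8] → ·
    (2,10)@(5, 21): e=[36,6,10] → #
    (3,10)@(7, 21): e=[28,-4,28] → ·
    (2,11)@(5, 23): e=[52,0,0] → #  [on edge]
  covered (8 px):
    · · · ·
    · · · ·
    · · · ·
    · · · ·
    · · · ·
    · · · ·
    · · · ·
    # · · ·
    · # # ·
    · # # #
    · · # ·
    · · # ·
T1:
  2·area = 62
  edge (1, 3)→(8, 8): d=(7,5) inclusive
  edge (8, 8)→(4, 14): d=(-4,6) inclusive
  edge (4, 14)→(1, 3): d=(-3,-11) inclusive
    (0,1)@(1, 3): e=[0,62,0] → #  [on edge]
    (1,1)@(3, 3): e=[-10,50,22] → ·
    (0,2)@(1, 5): e=[14,54,-6] → ·
    (1,2)@(3, 5): e=[4,42,16] → #
    (2,2)@(5, 5): e=[-6,30,38] → ·
    (1,3)@(3, 7): e=[18,34,10] → #
    (2,3)@(5, 7): e=[8,22,32] → #
    (3,3)@(7, 7): e=[-2,10,54] → ·
    (1,4)@(3, 9): e=[32,26,4] → #
    (3,4)@(7, 9): e=[12,2,48] → #
    (1,5)@(3, 11): e=[46,18,-2] → ·
    (2,5)@(5, 11): e=[36,6,20] → #
  covered (8 px):
    · · · ·
    # · · ·
    · # · ·
    · # # ·
    · # # #
    · · # ·
    · · · ·
    · · · ·
    · · · ·
    · · · ·
    · · · ·
    · · · ·

Z-buffer (winner per pixel, '.' = empty):
  . . . .
  1 . . .
  . 1 . .
  . 1 1 .
  . 1 1 1
  . . 1 .
  . . . .
  0 . . .
  . 0 0 .
  . 0 0 0
  . . 0 .
  . . 0 .

Result: 1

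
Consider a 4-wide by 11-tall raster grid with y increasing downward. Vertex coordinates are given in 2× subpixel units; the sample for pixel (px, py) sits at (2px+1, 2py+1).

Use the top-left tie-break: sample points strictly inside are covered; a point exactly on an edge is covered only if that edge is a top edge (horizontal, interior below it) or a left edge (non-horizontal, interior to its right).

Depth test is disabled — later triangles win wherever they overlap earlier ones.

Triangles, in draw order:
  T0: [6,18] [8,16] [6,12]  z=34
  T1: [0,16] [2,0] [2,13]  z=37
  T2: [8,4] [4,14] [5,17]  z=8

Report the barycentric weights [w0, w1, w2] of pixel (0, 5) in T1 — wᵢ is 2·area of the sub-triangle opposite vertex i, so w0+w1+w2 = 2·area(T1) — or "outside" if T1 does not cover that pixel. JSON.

T0:
  2·area = 12  (B↔C swapped to make it positive)
  edge (6, 18)→(6, 12): d=(0,-6) top-left  bias=+0
  edge (6, 12)→(8, 16): d=(2,4) right/bottom  bias=-1
  edge (8, 16)→(6, 18): d=(-2,2) right/bottom  bias=-1
    (3,7)@(7, 15): e=[6,2,4] → #
    (3,8)@(7, 17): e=[6,6,0] → ·  [on edge]
    (2,9)@(5, 19): e=[-6,18,0] → ·  [on edge]
    (1,10)@(3, 21): e=[-18,30,0] → ·  [on edge]
  covered (1 px):
    · · · ·
    · · · ·
    · · · ·
    · · · ·
    · · · ·
    · · · ·
    · · · ·
    · · · #
    · · · ·
    · · · ·
    · · · ·
T1:
  2·area = 26
  edge (0, 16)→(2, 0): d=(2,-16) top-left  bias=+0
  edge (2, 0)→(2, 13): d=(0,13) right/bottom  bias=-1
  edge (2, 13)→(0, 16): d=(-2,3) right/bottom  bias=-1
    (0,4)@(1, 9): e=[2,13,11] → #
    (1,4)@(3, 9): e=[34,-13,5] → ·
    (0,5)@(1, 11): e=[6,13,7] → #
    (1,5)@(3, 11): e=[38,-13,1] → ·
    (0,6)@(1, 13): e=[10,13,3] → #
    (1,6)@(3, 13): e=[42,-13,-3] → ·
    (0,7)@(1, 15): e=[14,13,-1] → ·
  covered (3 px):
    · · · ·
    · · · ·
    · · · ·
    · · · ·
    # · · ·
    # · · ·
    # · · ·
    · · · ·
    · · · ·
    · · · ·
    · · · ·
T2:
  2·area = 22  (B↔C swapped to make it positive)
  edge (8, 4)→(5, 17): d=(-3,13) right/bottom  bias=-1
  edge (5, 17)→(4, 14): d=(-1,-3) top-left  bias=+0
  edge (4, 14)→(8, 4): d=(4,-10) top-left  bias=+0
    (0,2)@(1, 5): e=[88,0,-66] → ·  [on edge]
    (3,3)@(7, 7): e=[4,16,2] → #
    (3,4)@(7, 9): e=[-2,14,10] → ·
    (1,5)@(3, 11): e=[44,0,-22] → ·  [on edge]
    (2,6)@(5, 13): e=[12,4,6] → #
    (3,6)@(7, 13): e=[-14,10,26] → ·
    (2,7)@(5, 15): e=[6,2,14] → #
    (3,7)@(7, 15): e=[-20,8,34] → ·
    (2,8)@(5, 17): e=[0,0,22] → ·  [on edge]
  covered (3 px):
    · · · ·
    · · · ·
    · · · ·
    · · · #
    · · · ·
    · · · ·
    · · # ·
    · · # ·
    · · · ·
    · · · ·
    · · · ·

Final: [13,7,6]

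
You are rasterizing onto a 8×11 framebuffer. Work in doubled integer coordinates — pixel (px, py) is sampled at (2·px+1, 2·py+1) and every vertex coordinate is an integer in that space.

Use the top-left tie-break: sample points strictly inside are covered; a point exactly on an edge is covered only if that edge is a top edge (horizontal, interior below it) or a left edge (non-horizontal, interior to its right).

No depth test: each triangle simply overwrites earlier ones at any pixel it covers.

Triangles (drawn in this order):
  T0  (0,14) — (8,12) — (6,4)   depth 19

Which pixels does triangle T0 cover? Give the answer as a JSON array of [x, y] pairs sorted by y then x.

T0:
  2·area = 68  (B↔C swapped to make it positive)
  edge (0, 14)→(6, 4): d=(6,-10) top-left  bias=+0
  edge (6, 4)→(8, 12): d=(2,8) right/bottom  bias=-1
  edge (8, 12)→(0, 14): d=(-8,2) right/bottom  bias=-1
    (2,3)@(5, 7): e=[8,14,46] → X
    (3,3)@(7, 7): e=[28,-2,42] → .
    (1,4)@(3, 9): e=[0,34,34] → X  [on edge]
    (3,4)@(7, 9): e=[40,2,26] → X
    (4,4)@(9, 9): e=[60,-14,22] → .
    (1,5)@(3, 11): e=[12,38,18] → X
    (4,5)@(9, 11): e=[72,-10,6] → .
    (0,6)@(1, 13): e=[4,58,6] → X
    (2,6)@(5, 13): e=[44,26,-2] → .
    (3,6)@(7, 13): e=[64,10,-6] → .
    (0,7)@(1, 15): e=[16,62,-10] → .
    (1,7)@(3, 15): e=[36,46,-14] → .
  covered (9 px):
    . . . . . . . .
    . . . . . . . .
    . . . . . . . .
    . . X . . . . .
    . X X X . . . .
    . X X X . . . .
    X X . . . . . .
    . . . . . . . .
    . . . . . . . .
    . . . . . . . .
    . . . . . . . .

Final: [[2,3],[1,4],[2,4],[3,4],[1,5],[2,5],[3,5],[0,6],[1,6]]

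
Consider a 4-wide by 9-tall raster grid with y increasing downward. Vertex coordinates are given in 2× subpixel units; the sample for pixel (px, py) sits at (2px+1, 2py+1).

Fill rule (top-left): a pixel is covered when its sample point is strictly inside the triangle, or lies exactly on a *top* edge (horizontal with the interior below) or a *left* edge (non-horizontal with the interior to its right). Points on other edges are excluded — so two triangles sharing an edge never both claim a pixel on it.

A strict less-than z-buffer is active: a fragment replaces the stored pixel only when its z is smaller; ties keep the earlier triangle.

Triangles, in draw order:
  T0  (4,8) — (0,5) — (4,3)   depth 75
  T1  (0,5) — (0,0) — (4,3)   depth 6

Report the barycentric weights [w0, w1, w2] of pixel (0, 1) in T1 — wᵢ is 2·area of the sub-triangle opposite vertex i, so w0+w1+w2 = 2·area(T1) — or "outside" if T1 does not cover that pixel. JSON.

T0:
  2·area = 20
  edge (4, 8)→(0, 5): d=(-4,-3) top-left  bias=+0
  edge (0, 5)→(4, 3): d=(4,-2) top-left  bias=+0
  edge (4, 3)→(4, 8): d=(0,5) right/bottom  bias=-1
    (0,2)@(1, 5): e=[3,2,15] → #
    (1,2)@(3, 5): e=[9,6,5] → #
    (2,2)@(5, 5): e=[15,10,-5] → ·
    (0,3)@(1, 7): e=[-5,10,15] → ·
    (1,3)@(3, 7): e=[1,14,5] → #
    (2,3)@(5, 7): e=[7,18,-5] → ·
    (1,4)@(3, 9): e=[-7,22,5] → ·
  covered (3 px):
    · · · ·
    · · · ·
    # # · ·
    · # · ·
    · · · ·
    · · · ·
    · · · ·
    · · · ·
    · · · ·
T1:
  2·area = 20
  edge (0, 5)→(0, 0): d=(0,-5) top-left  bias=+0
  edge (0, 0)→(4, 3): d=(4,3) right/bottom  bias=-1
  edge (4, 3)→(0, 5): d=(-4,2) right/bottom  bias=-1
    (0,0)@(1, 1): e=[5,1,14] → #
    (1,0)@(3, 1): e=[15,-5,10] → ·
    (0,1)@(1, 3): e=[5,9,6] → #
    (1,1)@(3, 3): e=[15,3,2] → #
    (2,1)@(5, 3): e=[25,-3,-2] → ·
    (0,2)@(1, 5): e=[5,17,-2] → ·
    (1,2)@(3, 5): e=[15,11,-6] → ·
  covered (3 px):
    # · · ·
    # # · ·
    · · · ·
    · · · ·
    · · · ·
    · · · ·
    · · · ·
    · · · ·
    · · · ·

Answer: [9,6,5]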